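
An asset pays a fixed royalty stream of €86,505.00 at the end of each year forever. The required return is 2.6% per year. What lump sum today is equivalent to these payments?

Periodic rate r = 0.026 per year.
Level perpetuity: PV = PMT / r = 86,505 / (0.026) = €3,327,115.38.

€3,327,115.38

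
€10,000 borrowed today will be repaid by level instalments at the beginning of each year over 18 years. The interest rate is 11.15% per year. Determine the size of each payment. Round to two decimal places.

€1,179.00

Level annuity due; solve PV = PMT × [(1 − (1+r)^−n)/r] × (1+r) for PMT.
Periodic rate r = 0.1115 per year.
With n = 18: PMT = 10,000 / ([(1 − (1+r)^−n)/r] × (1+r)) = €1,179.00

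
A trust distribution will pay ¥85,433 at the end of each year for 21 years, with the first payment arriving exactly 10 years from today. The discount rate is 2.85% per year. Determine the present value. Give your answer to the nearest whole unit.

¥1,037,596

Ordinary annuity of 21 payments, first payment at period 10.
Periodic rate r = 0.0285 per year.
The ordinary-annuity PV formula values the stream one period before the first payment (period 9); discount that back 9 periods:
PV₀ = 85,433 × [1 − (1+r)^−21] / r × (1+r)^−9 = ¥1,037,596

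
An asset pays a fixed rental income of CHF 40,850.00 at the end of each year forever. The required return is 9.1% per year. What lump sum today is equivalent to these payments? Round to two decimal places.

CHF 448,901.10

Periodic rate r = 0.091 per year.
Level perpetuity: PV = PMT / r = 40,850 / (0.091) = CHF 448,901.10.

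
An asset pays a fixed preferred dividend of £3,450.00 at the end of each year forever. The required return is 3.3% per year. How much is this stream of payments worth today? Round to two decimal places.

£104,545.45

Periodic rate r = 0.033 per year.
Level perpetuity: PV = PMT / r = 3,450 / (0.033) = £104,545.45.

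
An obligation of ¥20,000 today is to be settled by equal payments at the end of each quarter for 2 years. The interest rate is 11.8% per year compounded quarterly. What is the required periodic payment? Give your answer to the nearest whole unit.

¥2,843

Level ordinary annuity; solve PV = PMT × [(1 − (1+r)^−n)/r] for PMT.
Periodic rate r = 0.118/4 per quarter; n is counted in quarters.
With n = 8: PMT = 20,000 / ([(1 − (1+r)^−n)/r]) = ¥2,843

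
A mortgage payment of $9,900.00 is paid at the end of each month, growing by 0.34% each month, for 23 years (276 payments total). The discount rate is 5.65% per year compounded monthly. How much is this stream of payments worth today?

$2,285,756.36

Periodic rate r = 0.0565/12 per month; n is counted in months.
Growing ordinary annuity: PV = PMT₁ × [1 − ((1+g)/(1+r))^n] / (r − g) = 9,900 × [1 − ((1+0.0034)/(1+r))^276] / (r − 0.0034) = $2,285,756.36.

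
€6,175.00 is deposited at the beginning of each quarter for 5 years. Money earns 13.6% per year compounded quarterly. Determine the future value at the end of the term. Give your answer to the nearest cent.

€178,720.33

This is an annuity due: 20 deposits of €6,175.00 at the beginning of each quarter.
Periodic rate r = 0.136/4 per quarter; n is counted in quarters.
FV = PMT × [((1+r)^n − 1)/r] × (1+r) = 6,175 × [(1+r)^20 − 1] / r × (1+r) = €178,720.33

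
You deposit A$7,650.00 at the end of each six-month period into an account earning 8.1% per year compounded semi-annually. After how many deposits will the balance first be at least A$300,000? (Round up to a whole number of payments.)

Periodic rate r = 0.081/2 per half-year; n is counted in half-years.
Ordinary annuity FV: 300,000 = 7,650 × [((1+r)^n − 1)/r].
(1+r)^n = 1 + 300,000 × r / 7,650, so n = ln(1 + 300,000·r/7,650) / ln(1+r) = 23.95.
Round up to a whole number of payments: n = 24.

24 payments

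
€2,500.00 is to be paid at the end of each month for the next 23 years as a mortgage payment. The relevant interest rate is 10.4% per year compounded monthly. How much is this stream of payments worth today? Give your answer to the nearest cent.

€261,809.45

This is an ordinary annuity: 276 payments of €2,500.00 at the end of each month.
Periodic rate r = 0.104/12 per month; n is counted in months.
PV = PMT × [(1 − (1+r)^−n)/r] = 2,500 × [1 − (1+r)^−276] / r = €261,809.45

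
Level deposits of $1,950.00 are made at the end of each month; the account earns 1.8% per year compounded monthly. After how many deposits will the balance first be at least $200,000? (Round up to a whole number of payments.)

96 payments

Periodic rate r = 0.018/12 per month; n is counted in months.
Ordinary annuity FV: 200,000 = 1,950 × [((1+r)^n − 1)/r].
(1+r)^n = 1 + 200,000 × r / 1,950, so n = ln(1 + 200,000·r/1,950) / ln(1+r) = 95.47.
Round up to a whole number of payments: n = 96.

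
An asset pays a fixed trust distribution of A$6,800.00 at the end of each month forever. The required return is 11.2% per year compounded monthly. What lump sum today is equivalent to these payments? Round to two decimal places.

Periodic rate r = 0.112/12 per month.
Level perpetuity: PV = PMT / r = 6,800 / (0.112/12) = A$728,571.43.

A$728,571.43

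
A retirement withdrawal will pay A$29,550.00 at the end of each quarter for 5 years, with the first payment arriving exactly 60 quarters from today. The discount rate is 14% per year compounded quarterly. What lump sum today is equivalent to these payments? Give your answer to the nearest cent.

Ordinary annuity of 20 payments, first payment at period 60.
Periodic rate r = 0.14/4 per quarter; n is counted in quarters.
The ordinary-annuity PV formula values the stream one period before the first payment (period 59); discount that back 59 periods:
PV₀ = 29,550 × [1 − (1+r)^−20] / r × (1+r)^−59 = A$55,175.26

A$55,175.26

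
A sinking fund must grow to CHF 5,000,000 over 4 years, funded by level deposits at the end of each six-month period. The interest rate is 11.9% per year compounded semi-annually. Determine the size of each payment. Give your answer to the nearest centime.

Level ordinary annuity; solve FV = PMT × [((1+r)^n − 1)/r] for PMT.
Periodic rate r = 0.119/2 per half-year; n is counted in half-years.
With n = 8: PMT = 5,000,000 / ([((1+r)^n − 1)/r]) = CHF 506,087.10

CHF 506,087.10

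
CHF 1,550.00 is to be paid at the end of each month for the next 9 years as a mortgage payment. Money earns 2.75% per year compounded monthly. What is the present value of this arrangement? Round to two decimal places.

CHF 148,143.03

This is an ordinary annuity: 108 payments of CHF 1,550.00 at the end of each month.
Periodic rate r = 0.0275/12 per month; n is counted in months.
PV = PMT × [(1 − (1+r)^−n)/r] = 1,550 × [1 − (1+r)^−108] / r = CHF 148,143.03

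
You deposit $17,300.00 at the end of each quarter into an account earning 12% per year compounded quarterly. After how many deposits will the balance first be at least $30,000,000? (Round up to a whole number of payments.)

Periodic rate r = 0.12/4 per quarter; n is counted in quarters.
Ordinary annuity FV: 30,000,000 = 17,300 × [((1+r)^n − 1)/r].
(1+r)^n = 1 + 30,000,000 × r / 17,300, so n = ln(1 + 30,000,000·r/17,300) / ln(1+r) = 134.33.
Round up to a whole number of payments: n = 135.

135 payments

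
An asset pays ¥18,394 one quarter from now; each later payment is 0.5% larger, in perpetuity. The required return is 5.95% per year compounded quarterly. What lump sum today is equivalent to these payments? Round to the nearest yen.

¥1,862,684

Periodic rate r = 0.0595/4 per quarter.
Growing perpetuity (Gordon): PV = PMT₁ / (r − g) = 18,394 / (r − 0.005) = ¥1,862,684.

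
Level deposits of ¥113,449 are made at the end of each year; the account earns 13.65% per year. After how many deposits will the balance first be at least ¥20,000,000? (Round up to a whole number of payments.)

26 payments

Periodic rate r = 0.1365 per year.
Ordinary annuity FV: 20,000,000 = 113,449 × [((1+r)^n − 1)/r].
(1+r)^n = 1 + 20,000,000 × r / 113,449, so n = ln(1 + 20,000,000·r/113,449) / ln(1+r) = 25.18.
Round up to a whole number of payments: n = 26.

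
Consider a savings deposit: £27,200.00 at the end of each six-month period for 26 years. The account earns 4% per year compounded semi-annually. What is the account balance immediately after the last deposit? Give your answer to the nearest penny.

£2,448,446.33

This is an ordinary annuity: 52 deposits of £27,200.00 at the end of each six-month period.
Periodic rate r = 0.04/2 per half-year; n is counted in half-years.
FV = PMT × [((1+r)^n − 1)/r] = 27,200 × [(1+r)^52 − 1] / r = £2,448,446.33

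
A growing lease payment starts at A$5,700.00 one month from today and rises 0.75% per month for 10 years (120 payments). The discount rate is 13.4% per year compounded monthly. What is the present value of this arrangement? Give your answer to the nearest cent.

Periodic rate r = 0.134/12 per month; n is counted in months.
Growing ordinary annuity: PV = PMT₁ × [1 − ((1+g)/(1+r))^n] / (r − g) = 5,700 × [1 − ((1+0.0075)/(1+r))^120] / (r − 0.0075) = A$549,280.24.

A$549,280.24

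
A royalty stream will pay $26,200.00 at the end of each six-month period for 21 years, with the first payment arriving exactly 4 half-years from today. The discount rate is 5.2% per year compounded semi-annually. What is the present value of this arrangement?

$615,543.43

Ordinary annuity of 42 payments, first payment at period 4.
Periodic rate r = 0.052/2 per half-year; n is counted in half-years.
The ordinary-annuity PV formula values the stream one period before the first payment (period 3); discount that back 3 periods:
PV₀ = 26,200 × [1 − (1+r)^−42] / r × (1+r)^−3 = $615,543.43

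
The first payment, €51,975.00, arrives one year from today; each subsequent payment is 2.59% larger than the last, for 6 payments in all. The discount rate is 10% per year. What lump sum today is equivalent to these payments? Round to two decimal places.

Periodic rate r = 0.1 per year.
Growing ordinary annuity: PV = PMT₁ × [1 − ((1+g)/(1+r))^n] / (r − g) = 51,975 × [1 − ((1+0.0259)/(1+r))^6] / (r − 0.0259) = €239,833.42.

€239,833.42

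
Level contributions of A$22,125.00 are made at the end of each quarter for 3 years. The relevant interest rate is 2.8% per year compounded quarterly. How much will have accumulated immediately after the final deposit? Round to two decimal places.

A$275,964.06

This is an ordinary annuity: 12 deposits of A$22,125.00 at the end of each quarter.
Periodic rate r = 0.028/4 per quarter; n is counted in quarters.
FV = PMT × [((1+r)^n − 1)/r] = 22,125 × [(1+r)^12 − 1] / r = A$275,964.06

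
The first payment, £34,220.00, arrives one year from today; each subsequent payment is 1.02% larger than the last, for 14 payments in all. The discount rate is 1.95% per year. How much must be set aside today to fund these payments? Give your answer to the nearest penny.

Periodic rate r = 0.0195 per year.
Growing ordinary annuity: PV = PMT₁ × [1 − ((1+g)/(1+r))^n] / (r − g) = 34,220 × [1 − ((1+0.0102)/(1+r))^14] / (r − 0.0102) = £443,045.13.

£443,045.13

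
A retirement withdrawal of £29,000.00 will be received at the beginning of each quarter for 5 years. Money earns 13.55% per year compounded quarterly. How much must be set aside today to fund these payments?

This is an annuity due: 20 payments of £29,000.00 at the beginning of each quarter.
Periodic rate r = 0.1355/4 per quarter; n is counted in quarters.
PV = PMT × [(1 − (1+r)^−n)/r] × (1+r) = 29,000 × [1 − (1+r)^−20] / r × (1+r) = £430,492.10

£430,492.10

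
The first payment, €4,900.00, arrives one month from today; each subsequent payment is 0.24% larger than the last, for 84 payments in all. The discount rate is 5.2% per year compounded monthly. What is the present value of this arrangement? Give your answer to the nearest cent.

Periodic rate r = 0.052/12 per month; n is counted in months.
Growing ordinary annuity: PV = PMT₁ × [1 − ((1+g)/(1+r))^n] / (r − g) = 4,900 × [1 − ((1+0.0024)/(1+r))^84] / (r − 0.0024) = €378,741.93.

€378,741.93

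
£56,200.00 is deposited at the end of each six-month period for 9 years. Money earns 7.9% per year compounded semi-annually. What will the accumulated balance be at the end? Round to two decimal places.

This is an ordinary annuity: 18 deposits of £56,200.00 at the end of each six-month period.
Periodic rate r = 0.079/2 per half-year; n is counted in half-years.
FV = PMT × [((1+r)^n − 1)/r] = 56,200 × [(1+r)^18 − 1] / r = £1,434,674.84

£1,434,674.84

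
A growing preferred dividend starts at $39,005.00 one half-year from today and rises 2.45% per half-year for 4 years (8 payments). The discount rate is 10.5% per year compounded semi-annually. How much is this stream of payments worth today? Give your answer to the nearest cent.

$270,290.75

Periodic rate r = 0.105/2 per half-year; n is counted in half-years.
Growing ordinary annuity: PV = PMT₁ × [1 − ((1+g)/(1+r))^n] / (r − g) = 39,005 × [1 − ((1+0.0245)/(1+r))^8] / (r − 0.0245) = $270,290.75.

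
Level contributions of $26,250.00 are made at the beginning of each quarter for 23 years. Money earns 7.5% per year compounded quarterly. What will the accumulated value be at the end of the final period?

This is an annuity due: 92 deposits of $26,250.00 at the beginning of each quarter.
Periodic rate r = 0.075/4 per quarter; n is counted in quarters.
FV = PMT × [((1+r)^n − 1)/r] × (1+r) = 26,250 × [(1+r)^92 − 1] / r × (1+r) = $6,451,766.00

$6,451,766.00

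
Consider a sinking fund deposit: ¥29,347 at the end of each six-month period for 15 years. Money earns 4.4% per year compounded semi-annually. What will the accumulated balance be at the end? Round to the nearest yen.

¥1,228,569

This is an ordinary annuity: 30 deposits of ¥29,347 at the end of each six-month period.
Periodic rate r = 0.044/2 per half-year; n is counted in half-years.
FV = PMT × [((1+r)^n − 1)/r] = 29,347 × [(1+r)^30 − 1] / r = ¥1,228,569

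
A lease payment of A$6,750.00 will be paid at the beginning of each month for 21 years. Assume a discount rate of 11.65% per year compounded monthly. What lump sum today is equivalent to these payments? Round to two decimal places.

This is an annuity due: 252 payments of A$6,750.00 at the beginning of each month.
Periodic rate r = 0.1165/12 per month; n is counted in months.
PV = PMT × [(1 − (1+r)^−n)/r] × (1+r) = 6,750 × [1 − (1+r)^−252] / r × (1+r) = A$640,514.40

A$640,514.40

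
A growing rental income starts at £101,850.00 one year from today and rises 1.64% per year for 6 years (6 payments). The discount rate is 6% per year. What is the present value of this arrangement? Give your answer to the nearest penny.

£520,379.42

Periodic rate r = 0.06 per year.
Growing ordinary annuity: PV = PMT₁ × [1 − ((1+g)/(1+r))^n] / (r − g) = 101,850 × [1 − ((1+0.0164)/(1+r))^6] / (r − 0.0164) = £520,379.42.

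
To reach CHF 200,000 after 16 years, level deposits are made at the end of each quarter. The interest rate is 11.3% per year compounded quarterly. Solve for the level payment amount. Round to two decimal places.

CHF 1,142.04

Level ordinary annuity; solve FV = PMT × [((1+r)^n − 1)/r] for PMT.
Periodic rate r = 0.113/4 per quarter; n is counted in quarters.
With n = 64: PMT = 200,000 / ([((1+r)^n − 1)/r]) = CHF 1,142.04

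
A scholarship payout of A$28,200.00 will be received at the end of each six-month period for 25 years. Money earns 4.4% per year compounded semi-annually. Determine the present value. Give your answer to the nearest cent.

A$850,019.18

This is an ordinary annuity: 50 payments of A$28,200.00 at the end of each six-month period.
Periodic rate r = 0.044/2 per half-year; n is counted in half-years.
PV = PMT × [(1 − (1+r)^−n)/r] = 28,200 × [1 − (1+r)^−50] / r = A$850,019.18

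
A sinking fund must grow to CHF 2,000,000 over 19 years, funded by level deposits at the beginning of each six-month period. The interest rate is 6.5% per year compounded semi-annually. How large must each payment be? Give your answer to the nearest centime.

CHF 26,546.14

Level annuity due; solve FV = PMT × [((1+r)^n − 1)/r] × (1+r) for PMT.
Periodic rate r = 0.065/2 per half-year; n is counted in half-years.
With n = 38: PMT = 2,000,000 / ([((1+r)^n − 1)/r] × (1+r)) = CHF 26,546.14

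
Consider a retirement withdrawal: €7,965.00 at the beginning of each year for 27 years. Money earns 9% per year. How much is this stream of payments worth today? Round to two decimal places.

This is an annuity due: 27 payments of €7,965.00 at the beginning of each year.
Periodic rate r = 0.09 per year.
PV = PMT × [(1 − (1+r)^−n)/r] × (1+r) = 7,965 × [1 − (1+r)^−27] / r × (1+r) = €87,049.26

€87,049.26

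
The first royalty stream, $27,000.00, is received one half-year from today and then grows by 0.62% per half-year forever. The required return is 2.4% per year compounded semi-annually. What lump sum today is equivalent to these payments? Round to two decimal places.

Periodic rate r = 0.024/2 per half-year.
Growing perpetuity (Gordon): PV = PMT₁ / (r − g) = 27,000 / (r − 0.0062) = $4,655,172.41.

$4,655,172.41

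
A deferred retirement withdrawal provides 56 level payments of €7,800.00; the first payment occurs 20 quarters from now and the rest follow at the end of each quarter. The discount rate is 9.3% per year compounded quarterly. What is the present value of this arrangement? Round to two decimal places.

€156,932.87

Ordinary annuity of 56 payments, first payment at period 20.
Periodic rate r = 0.093/4 per quarter; n is counted in quarters.
The ordinary-annuity PV formula values the stream one period before the first payment (period 19); discount that back 19 periods:
PV₀ = 7,800 × [1 − (1+r)^−56] / r × (1+r)^−19 = €156,932.87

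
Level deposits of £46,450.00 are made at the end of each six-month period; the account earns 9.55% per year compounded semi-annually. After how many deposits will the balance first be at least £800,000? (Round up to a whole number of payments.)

13 payments

Periodic rate r = 0.0955/2 per half-year; n is counted in half-years.
Ordinary annuity FV: 800,000 = 46,450 × [((1+r)^n − 1)/r].
(1+r)^n = 1 + 800,000 × r / 46,450, so n = ln(1 + 800,000·r/46,450) / ln(1+r) = 12.87.
Round up to a whole number of payments: n = 13.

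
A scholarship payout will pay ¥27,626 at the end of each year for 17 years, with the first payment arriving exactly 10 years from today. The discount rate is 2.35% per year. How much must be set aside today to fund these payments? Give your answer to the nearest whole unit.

¥311,167

Ordinary annuity of 17 payments, first payment at period 10.
Periodic rate r = 0.0235 per year.
The ordinary-annuity PV formula values the stream one period before the first payment (period 9); discount that back 9 periods:
PV₀ = 27,626 × [1 − (1+r)^−17] / r × (1+r)^−9 = ¥311,167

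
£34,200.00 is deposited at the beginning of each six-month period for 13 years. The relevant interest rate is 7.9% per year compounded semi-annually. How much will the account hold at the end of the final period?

£1,564,258.84

This is an annuity due: 26 deposits of £34,200.00 at the beginning of each six-month period.
Periodic rate r = 0.079/2 per half-year; n is counted in half-years.
FV = PMT × [((1+r)^n − 1)/r] × (1+r) = 34,200 × [(1+r)^26 − 1] / r × (1+r) = £1,564,258.84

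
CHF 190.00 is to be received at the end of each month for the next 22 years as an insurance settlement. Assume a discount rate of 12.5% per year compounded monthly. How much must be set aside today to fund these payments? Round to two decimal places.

CHF 17,057.25

This is an ordinary annuity: 264 payments of CHF 190.00 at the end of each month.
Periodic rate r = 0.125/12 per month; n is counted in months.
PV = PMT × [(1 − (1+r)^−n)/r] = 190 × [1 − (1+r)^−264] / r = CHF 17,057.25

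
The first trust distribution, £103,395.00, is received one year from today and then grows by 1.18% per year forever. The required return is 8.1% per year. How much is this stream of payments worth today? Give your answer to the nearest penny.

£1,494,147.40

Periodic rate r = 0.081 per year.
Growing perpetuity (Gordon): PV = PMT₁ / (r − g) = 103,395 / (r − 0.0118) = £1,494,147.40.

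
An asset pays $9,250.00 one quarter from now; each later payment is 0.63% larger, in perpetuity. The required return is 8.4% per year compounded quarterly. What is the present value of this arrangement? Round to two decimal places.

Periodic rate r = 0.084/4 per quarter.
Growing perpetuity (Gordon): PV = PMT₁ / (r − g) = 9,250 / (r − 0.0063) = $629,251.70.

$629,251.70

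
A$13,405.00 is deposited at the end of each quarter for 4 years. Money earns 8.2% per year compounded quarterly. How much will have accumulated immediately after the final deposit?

This is an ordinary annuity: 16 deposits of A$13,405.00 at the end of each quarter.
Periodic rate r = 0.082/4 per quarter; n is counted in quarters.
FV = PMT × [((1+r)^n − 1)/r] = 13,405 × [(1+r)^16 − 1] / r = A$250,831.96

A$250,831.96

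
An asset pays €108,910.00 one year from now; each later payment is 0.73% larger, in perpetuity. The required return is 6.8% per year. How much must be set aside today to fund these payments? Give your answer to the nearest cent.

Periodic rate r = 0.068 per year.
Growing perpetuity (Gordon): PV = PMT₁ / (r − g) = 108,910 / (r − 0.0073) = €1,794,233.94.

€1,794,233.94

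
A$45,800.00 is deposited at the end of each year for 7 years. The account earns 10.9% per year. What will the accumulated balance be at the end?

This is an ordinary annuity: 7 deposits of A$45,800.00 at the end of each year.
Periodic rate r = 0.109 per year.
FV = PMT × [((1+r)^n − 1)/r] = 45,800 × [(1+r)^7 − 1] / r = A$446,698.15

A$446,698.15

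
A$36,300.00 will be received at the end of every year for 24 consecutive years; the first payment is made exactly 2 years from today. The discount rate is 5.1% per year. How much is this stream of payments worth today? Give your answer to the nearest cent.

Ordinary annuity of 24 payments, first payment at period 2.
Periodic rate r = 0.051 per year.
The ordinary-annuity PV formula values the stream one period before the first payment (period 1); discount that back 1 periods:
PV₀ = 36,300 × [1 − (1+r)^−24] / r × (1+r)^−1 = A$471,983.08

A$471,983.08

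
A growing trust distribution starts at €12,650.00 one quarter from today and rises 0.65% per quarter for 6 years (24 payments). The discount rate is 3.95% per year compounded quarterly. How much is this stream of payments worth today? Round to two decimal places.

Periodic rate r = 0.0395/4 per quarter; n is counted in quarters.
Growing ordinary annuity: PV = PMT₁ × [1 − ((1+g)/(1+r))^n] / (r − g) = 12,650 × [1 − ((1+0.0065)/(1+r))^24] / (r − 0.0065) = €289,355.38.

€289,355.38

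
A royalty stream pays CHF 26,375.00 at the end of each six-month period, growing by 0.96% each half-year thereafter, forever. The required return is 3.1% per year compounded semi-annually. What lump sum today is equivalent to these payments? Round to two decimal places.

CHF 4,470,338.98

Periodic rate r = 0.031/2 per half-year.
Growing perpetuity (Gordon): PV = PMT₁ / (r − g) = 26,375 / (r − 0.0096) = CHF 4,470,338.98.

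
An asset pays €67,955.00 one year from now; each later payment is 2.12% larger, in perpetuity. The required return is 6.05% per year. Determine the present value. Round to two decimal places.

Periodic rate r = 0.0605 per year.
Growing perpetuity (Gordon): PV = PMT₁ / (r − g) = 67,955 / (r − 0.0212) = €1,729,134.86.

€1,729,134.86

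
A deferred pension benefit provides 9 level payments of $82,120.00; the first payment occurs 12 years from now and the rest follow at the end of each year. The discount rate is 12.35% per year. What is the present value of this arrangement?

Ordinary annuity of 9 payments, first payment at period 12.
Periodic rate r = 0.1235 per year.
The ordinary-annuity PV formula values the stream one period before the first payment (period 11); discount that back 11 periods:
PV₀ = 82,120 × [1 − (1+r)^−9] / r × (1+r)^−11 = $119,942.75

$119,942.75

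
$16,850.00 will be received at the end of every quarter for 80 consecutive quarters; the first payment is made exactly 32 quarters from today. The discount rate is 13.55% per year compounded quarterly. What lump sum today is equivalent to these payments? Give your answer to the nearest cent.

$164,772.66

Ordinary annuity of 80 payments, first payment at period 32.
Periodic rate r = 0.1355/4 per quarter; n is counted in quarters.
The ordinary-annuity PV formula values the stream one period before the first payment (period 31); discount that back 31 periods:
PV₀ = 16,850 × [1 − (1+r)^−80] / r × (1+r)^−31 = $164,772.66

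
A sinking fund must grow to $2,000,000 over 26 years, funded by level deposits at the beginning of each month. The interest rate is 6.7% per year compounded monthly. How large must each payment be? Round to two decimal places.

Level annuity due; solve FV = PMT × [((1+r)^n − 1)/r] × (1+r) for PMT.
Periodic rate r = 0.067/12 per month; n is counted in months.
With n = 312: PMT = 2,000,000 / ([((1+r)^n − 1)/r] × (1+r)) = $2,372.21

$2,372.21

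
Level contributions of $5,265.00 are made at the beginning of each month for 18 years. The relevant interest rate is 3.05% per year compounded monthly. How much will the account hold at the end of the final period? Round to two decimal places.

This is an annuity due: 216 deposits of $5,265.00 at the beginning of each month.
Periodic rate r = 0.0305/12 per month; n is counted in months.
FV = PMT × [((1+r)^n − 1)/r] × (1+r) = 5,265 × [(1+r)^216 − 1] / r × (1+r) = $1,516,674.74

$1,516,674.74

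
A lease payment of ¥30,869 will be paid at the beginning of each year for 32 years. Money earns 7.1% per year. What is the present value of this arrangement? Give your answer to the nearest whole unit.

This is an annuity due: 32 payments of ¥30,869 at the beginning of each year.
Periodic rate r = 0.071 per year.
PV = PMT × [(1 − (1+r)^−n)/r] × (1+r) = 30,869 × [1 − (1+r)^−32] / r × (1+r) = ¥413,789

¥413,789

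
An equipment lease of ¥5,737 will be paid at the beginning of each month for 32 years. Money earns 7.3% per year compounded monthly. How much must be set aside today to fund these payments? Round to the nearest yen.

This is an annuity due: 384 payments of ¥5,737 at the beginning of each month.
Periodic rate r = 0.073/12 per month; n is counted in months.
PV = PMT × [(1 − (1+r)^−n)/r] × (1+r) = 5,737 × [1 − (1+r)^−384] / r × (1+r) = ¥856,391

¥856,391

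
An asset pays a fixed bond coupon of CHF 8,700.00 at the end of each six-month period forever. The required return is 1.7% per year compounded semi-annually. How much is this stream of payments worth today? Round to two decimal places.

Periodic rate r = 0.017/2 per half-year.
Level perpetuity: PV = PMT / r = 8,700 / (0.017/2) = CHF 1,023,529.41.

CHF 1,023,529.41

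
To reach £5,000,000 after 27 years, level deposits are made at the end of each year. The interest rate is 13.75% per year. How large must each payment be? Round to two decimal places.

£21,887.47

Level ordinary annuity; solve FV = PMT × [((1+r)^n − 1)/r] for PMT.
Periodic rate r = 0.1375 per year.
With n = 27: PMT = 5,000,000 / ([((1+r)^n − 1)/r]) = £21,887.47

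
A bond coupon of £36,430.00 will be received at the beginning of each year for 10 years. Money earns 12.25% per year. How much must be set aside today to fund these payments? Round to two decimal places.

£228,707.30

This is an annuity due: 10 payments of £36,430.00 at the beginning of each year.
Periodic rate r = 0.1225 per year.
PV = PMT × [(1 − (1+r)^−n)/r] × (1+r) = 36,430 × [1 − (1+r)^−10] / r × (1+r) = £228,707.30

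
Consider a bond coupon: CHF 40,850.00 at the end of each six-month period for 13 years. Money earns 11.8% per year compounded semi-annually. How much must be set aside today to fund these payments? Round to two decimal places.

CHF 536,401.44

This is an ordinary annuity: 26 payments of CHF 40,850.00 at the end of each six-month period.
Periodic rate r = 0.118/2 per half-year; n is counted in half-years.
PV = PMT × [(1 − (1+r)^−n)/r] = 40,850 × [1 − (1+r)^−26] / r = CHF 536,401.44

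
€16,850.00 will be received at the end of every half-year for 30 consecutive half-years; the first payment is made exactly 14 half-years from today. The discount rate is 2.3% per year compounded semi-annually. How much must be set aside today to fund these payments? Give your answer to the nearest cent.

Ordinary annuity of 30 payments, first payment at period 14.
Periodic rate r = 0.023/2 per half-year; n is counted in half-years.
The ordinary-annuity PV formula values the stream one period before the first payment (period 13); discount that back 13 periods:
PV₀ = 16,850 × [1 − (1+r)^−30] / r × (1+r)^−13 = €366,706.19

€366,706.19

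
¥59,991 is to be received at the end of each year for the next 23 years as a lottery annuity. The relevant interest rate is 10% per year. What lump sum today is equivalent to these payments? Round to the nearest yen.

This is an ordinary annuity: 23 payments of ¥59,991 at the end of each year.
Periodic rate r = 0.1 per year.
PV = PMT × [(1 − (1+r)^−n)/r] = 59,991 × [1 − (1+r)^−23] / r = ¥532,913

¥532,913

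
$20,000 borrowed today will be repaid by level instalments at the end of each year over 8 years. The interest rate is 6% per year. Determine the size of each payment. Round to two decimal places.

Level ordinary annuity; solve PV = PMT × [(1 − (1+r)^−n)/r] for PMT.
Periodic rate r = 0.06 per year.
With n = 8: PMT = 20,000 / ([(1 − (1+r)^−n)/r]) = $3,220.72

$3,220.72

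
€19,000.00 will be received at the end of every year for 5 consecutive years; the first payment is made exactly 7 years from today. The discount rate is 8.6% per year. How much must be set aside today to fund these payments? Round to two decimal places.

Ordinary annuity of 5 payments, first payment at period 7.
Periodic rate r = 0.086 per year.
The ordinary-annuity PV formula values the stream one period before the first payment (period 6); discount that back 6 periods:
PV₀ = 19,000 × [1 − (1+r)^−5] / r × (1+r)^−6 = €45,520.48

€45,520.48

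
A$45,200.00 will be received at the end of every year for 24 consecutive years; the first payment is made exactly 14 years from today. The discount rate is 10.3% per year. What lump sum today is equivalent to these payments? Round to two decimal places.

A$111,024.64

Ordinary annuity of 24 payments, first payment at period 14.
Periodic rate r = 0.103 per year.
The ordinary-annuity PV formula values the stream one period before the first payment (period 13); discount that back 13 periods:
PV₀ = 45,200 × [1 − (1+r)^−24] / r × (1+r)^−13 = A$111,024.64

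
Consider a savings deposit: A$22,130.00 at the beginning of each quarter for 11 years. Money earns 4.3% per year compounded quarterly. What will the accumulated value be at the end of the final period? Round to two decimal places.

A$1,250,012.77

This is an annuity due: 44 deposits of A$22,130.00 at the beginning of each quarter.
Periodic rate r = 0.043/4 per quarter; n is counted in quarters.
FV = PMT × [((1+r)^n − 1)/r] × (1+r) = 22,130 × [(1+r)^44 − 1] / r × (1+r) = A$1,250,012.77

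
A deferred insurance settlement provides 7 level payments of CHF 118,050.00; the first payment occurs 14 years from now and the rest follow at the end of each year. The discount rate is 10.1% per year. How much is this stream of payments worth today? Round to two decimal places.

CHF 163,979.77

Ordinary annuity of 7 payments, first payment at period 14.
Periodic rate r = 0.101 per year.
The ordinary-annuity PV formula values the stream one period before the first payment (period 13); discount that back 13 periods:
PV₀ = 118,050 × [1 − (1+r)^−7] / r × (1+r)^−13 = CHF 163,979.77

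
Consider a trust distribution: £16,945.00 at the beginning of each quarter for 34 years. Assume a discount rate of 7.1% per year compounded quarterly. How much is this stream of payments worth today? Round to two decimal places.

This is an annuity due: 136 payments of £16,945.00 at the beginning of each quarter.
Periodic rate r = 0.071/4 per quarter; n is counted in quarters.
PV = PMT × [(1 − (1+r)^−n)/r] × (1+r) = 16,945 × [1 − (1+r)^−136] / r × (1+r) = £882,817.37

£882,817.37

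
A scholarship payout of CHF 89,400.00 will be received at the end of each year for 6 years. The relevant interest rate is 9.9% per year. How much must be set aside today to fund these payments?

CHF 390,503.99

This is an ordinary annuity: 6 payments of CHF 89,400.00 at the end of each year.
Periodic rate r = 0.099 per year.
PV = PMT × [(1 − (1+r)^−n)/r] = 89,400 × [1 − (1+r)^−6] / r = CHF 390,503.99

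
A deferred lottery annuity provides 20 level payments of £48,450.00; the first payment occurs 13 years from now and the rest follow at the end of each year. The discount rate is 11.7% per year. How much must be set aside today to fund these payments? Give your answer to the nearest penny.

£97,760.28

Ordinary annuity of 20 payments, first payment at period 13.
Periodic rate r = 0.117 per year.
The ordinary-annuity PV formula values the stream one period before the first payment (period 12); discount that back 12 periods:
PV₀ = 48,450 × [1 − (1+r)^−20] / r × (1+r)^−12 = £97,760.28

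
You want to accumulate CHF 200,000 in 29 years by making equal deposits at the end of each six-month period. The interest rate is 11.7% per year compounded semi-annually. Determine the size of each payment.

CHF 449.24

Level ordinary annuity; solve FV = PMT × [((1+r)^n − 1)/r] for PMT.
Periodic rate r = 0.117/2 per half-year; n is counted in half-years.
With n = 58: PMT = 200,000 / ([((1+r)^n − 1)/r]) = CHF 449.24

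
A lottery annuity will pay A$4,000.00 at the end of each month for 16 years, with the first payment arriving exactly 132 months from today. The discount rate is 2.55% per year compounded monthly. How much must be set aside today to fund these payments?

Ordinary annuity of 192 payments, first payment at period 132.
Periodic rate r = 0.0255/12 per month; n is counted in months.
The ordinary-annuity PV formula values the stream one period before the first payment (period 131); discount that back 131 periods:
PV₀ = 4,000 × [1 − (1+r)^−192] / r × (1+r)^−131 = A$477,124.14

A$477,124.14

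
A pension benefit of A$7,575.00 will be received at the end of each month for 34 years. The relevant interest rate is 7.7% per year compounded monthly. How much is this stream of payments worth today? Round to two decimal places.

This is an ordinary annuity: 408 payments of A$7,575.00 at the end of each month.
Periodic rate r = 0.077/12 per month; n is counted in months.
PV = PMT × [(1 − (1+r)^−n)/r] = 7,575 × [1 − (1+r)^−408] / r = A$1,093,678.94

A$1,093,678.94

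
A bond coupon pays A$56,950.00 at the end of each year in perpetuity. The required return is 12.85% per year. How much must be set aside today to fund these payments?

Periodic rate r = 0.1285 per year.
Level perpetuity: PV = PMT / r = 56,950 / (0.1285) = A$443,190.66.

A$443,190.66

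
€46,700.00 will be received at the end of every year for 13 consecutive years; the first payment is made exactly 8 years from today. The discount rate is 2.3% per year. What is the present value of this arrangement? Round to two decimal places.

Ordinary annuity of 13 payments, first payment at period 8.
Periodic rate r = 0.023 per year.
The ordinary-annuity PV formula values the stream one period before the first payment (period 7); discount that back 7 periods:
PV₀ = 46,700 × [1 − (1+r)^−13] / r × (1+r)^−7 = €443,171.86

€443,171.86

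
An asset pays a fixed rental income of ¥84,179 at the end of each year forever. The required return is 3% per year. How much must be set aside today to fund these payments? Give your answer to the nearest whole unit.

¥2,805,967

Periodic rate r = 0.03 per year.
Level perpetuity: PV = PMT / r = 84,179 / (0.03) = ¥2,805,967.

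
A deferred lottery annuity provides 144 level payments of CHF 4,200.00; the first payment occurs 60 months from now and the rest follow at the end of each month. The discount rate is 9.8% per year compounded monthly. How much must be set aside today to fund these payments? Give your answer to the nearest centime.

Ordinary annuity of 144 payments, first payment at period 60.
Periodic rate r = 0.098/12 per month; n is counted in months.
The ordinary-annuity PV formula values the stream one period before the first payment (period 59); discount that back 59 periods:
PV₀ = 4,200 × [1 − (1+r)^−144] / r × (1+r)^−59 = CHF 219,610.87

CHF 219,610.87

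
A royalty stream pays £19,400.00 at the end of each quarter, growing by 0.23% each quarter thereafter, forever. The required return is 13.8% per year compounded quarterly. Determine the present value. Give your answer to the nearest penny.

£602,484.47

Periodic rate r = 0.138/4 per quarter.
Growing perpetuity (Gordon): PV = PMT₁ / (r − g) = 19,400 / (r − 0.0023) = £602,484.47.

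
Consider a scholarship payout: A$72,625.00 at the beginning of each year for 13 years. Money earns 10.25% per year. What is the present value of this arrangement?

A$561,467.13

This is an annuity due: 13 payments of A$72,625.00 at the beginning of each year.
Periodic rate r = 0.1025 per year.
PV = PMT × [(1 − (1+r)^−n)/r] × (1+r) = 72,625 × [1 − (1+r)^−13] / r × (1+r) = A$561,467.13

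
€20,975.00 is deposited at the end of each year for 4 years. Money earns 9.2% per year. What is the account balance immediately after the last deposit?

€96,204.66

This is an ordinary annuity: 4 deposits of €20,975.00 at the end of each year.
Periodic rate r = 0.092 per year.
FV = PMT × [((1+r)^n − 1)/r] = 20,975 × [(1+r)^4 − 1] / r = €96,204.66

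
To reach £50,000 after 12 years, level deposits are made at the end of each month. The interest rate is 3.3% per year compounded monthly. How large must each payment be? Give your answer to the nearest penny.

Level ordinary annuity; solve FV = PMT × [((1+r)^n − 1)/r] for PMT.
Periodic rate r = 0.033/12 per month; n is counted in months.
With n = 144: PMT = 50,000 / ([((1+r)^n − 1)/r]) = £283.47

£283.47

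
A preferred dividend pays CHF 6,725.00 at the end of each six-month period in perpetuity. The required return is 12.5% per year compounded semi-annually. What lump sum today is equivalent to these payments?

Periodic rate r = 0.125/2 per half-year.
Level perpetuity: PV = PMT / r = 6,725 / (0.125/2) = CHF 107,600.00.

CHF 107,600.00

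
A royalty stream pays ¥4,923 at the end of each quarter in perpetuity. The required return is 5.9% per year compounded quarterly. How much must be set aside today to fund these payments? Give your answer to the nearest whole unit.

Periodic rate r = 0.059/4 per quarter.
Level perpetuity: PV = PMT / r = 4,923 / (0.059/4) = ¥333,763.

¥333,763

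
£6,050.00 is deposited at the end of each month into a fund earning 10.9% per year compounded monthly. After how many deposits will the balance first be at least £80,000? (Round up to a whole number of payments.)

13 payments

Periodic rate r = 0.109/12 per month; n is counted in months.
Ordinary annuity FV: 80,000 = 6,050 × [((1+r)^n − 1)/r].
(1+r)^n = 1 + 80,000 × r / 6,050, so n = ln(1 + 80,000·r/6,050) / ln(1+r) = 12.54.
Round up to a whole number of payments: n = 13.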